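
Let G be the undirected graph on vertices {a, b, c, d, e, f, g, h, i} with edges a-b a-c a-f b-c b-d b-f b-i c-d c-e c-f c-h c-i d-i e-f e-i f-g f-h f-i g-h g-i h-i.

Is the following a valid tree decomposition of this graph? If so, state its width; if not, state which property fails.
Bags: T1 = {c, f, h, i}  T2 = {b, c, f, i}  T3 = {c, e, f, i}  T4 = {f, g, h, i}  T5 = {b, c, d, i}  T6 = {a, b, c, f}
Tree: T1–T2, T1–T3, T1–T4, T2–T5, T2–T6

Yes; width 3.

Every vertex of G appears in some bag (union = {a, b, c, d, e, f, g, h, i}); every edge is covered by a bag; and for each vertex v the set of bags containing v is connected in the bag tree. The decomposition is therefore valid. The largest bag has 4 vertices, so the width is 3.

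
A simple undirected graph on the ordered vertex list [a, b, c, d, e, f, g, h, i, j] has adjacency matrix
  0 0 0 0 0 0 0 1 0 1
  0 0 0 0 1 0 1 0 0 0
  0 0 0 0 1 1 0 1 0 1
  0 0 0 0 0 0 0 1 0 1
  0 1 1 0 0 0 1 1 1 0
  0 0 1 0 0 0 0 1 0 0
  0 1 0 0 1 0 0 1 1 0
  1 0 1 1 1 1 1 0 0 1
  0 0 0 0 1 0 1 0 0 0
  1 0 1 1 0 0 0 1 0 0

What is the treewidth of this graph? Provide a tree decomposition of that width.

Treewidth 2.
One optimal decomposition is:
Bags: B1 = {b, e, g}  B2 = {e, g, h}  B3 = {c, e, h}  B4 = {c, h, j}  B5 = {a, h, j}  B6 = {c, f, h}  B7 = {d, h, j}  B8 = {e, g, i}
Tree: B1–B2, B2–B3, B3–B4, B4–B5, B4–B6, B4–B7, B1–B8

Every bag has size at most 3, so the width is 3 − 1 = 2 and tw(G) ≤ 2. On the other hand G contains the 3-clique {d, h, j}. A clique must lie in a single bag of any decomposition, so no decomposition can have width below 2. Combining the bounds, tw(G) = 2.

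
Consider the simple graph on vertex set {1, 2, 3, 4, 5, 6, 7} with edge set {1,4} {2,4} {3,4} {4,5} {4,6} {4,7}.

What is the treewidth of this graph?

1

A width-1 tree decomposition is:
Bags: B1 = {3, 4}  B2 = {4, 7}  B3 = {4, 6}  B4 = {1, 4}  B5 = {2, 4}  B6 = {4, 5}
Tree: B1–B2, B1–B3, B2–B4, B4–B5, B1–B6
Every bag has size at most 2, so the width is 2 − 1 = 1 and tw(G) ≤ 1. G has an edge, so its treewidth is at least 1. The upper and lower bounds meet at 1, so that is the treewidth.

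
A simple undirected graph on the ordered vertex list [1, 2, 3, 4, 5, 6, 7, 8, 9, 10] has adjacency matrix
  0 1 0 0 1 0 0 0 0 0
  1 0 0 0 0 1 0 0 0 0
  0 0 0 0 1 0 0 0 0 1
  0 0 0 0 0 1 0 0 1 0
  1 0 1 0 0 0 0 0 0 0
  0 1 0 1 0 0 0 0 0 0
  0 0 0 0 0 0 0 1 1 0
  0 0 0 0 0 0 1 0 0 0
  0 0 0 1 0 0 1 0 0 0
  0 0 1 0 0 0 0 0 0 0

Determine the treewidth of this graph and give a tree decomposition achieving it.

Treewidth 1.
One such decomposition:
Bags: B1 = {7, 8}  B2 = {7, 9}  B3 = {4, 9}  B4 = {4, 6}  B5 = {2, 6}  B6 = {1, 2}  B7 = {1, 5}  B8 = {3, 5}  B9 = {3, 10}
Tree: B1–B2, B2–B3, B3–B4, B4–B5, B5–B6, B6–B7, B7–B8, B8–B9

Every bag has size at most 2, so the width is 2 − 1 = 1 and tw(G) ≤ 1. Any graph with an edge has treewidth ≥ 1, and G has the edge 8–7. Combining the bounds, tw(G) = 1.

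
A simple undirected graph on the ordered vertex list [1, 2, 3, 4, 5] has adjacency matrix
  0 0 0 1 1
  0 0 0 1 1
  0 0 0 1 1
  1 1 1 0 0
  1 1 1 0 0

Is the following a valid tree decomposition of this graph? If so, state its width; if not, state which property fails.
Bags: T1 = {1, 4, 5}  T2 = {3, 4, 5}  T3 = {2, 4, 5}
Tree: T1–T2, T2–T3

Checking the three conditions: (i) the bags cover all of {1, 2, 3, 4, 5}; (ii) for each edge, some bag contains both endpoints; (iii) the bags containing any fixed vertex form a subtree. All hold, so the decomposition is valid with width 3 − 1 = 2.

Yes; width 2.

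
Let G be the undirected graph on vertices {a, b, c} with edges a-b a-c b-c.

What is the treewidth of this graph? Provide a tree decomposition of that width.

A single bag containing all 3 vertices is trivially a valid decomposition of width 2. On the other hand G contains the 3-clique {a, b, c}. A clique must lie in a single bag of any decomposition, so no decomposition can have width below 2. Combining the bounds, tw(G) = 2.

Treewidth 2.
One optimal decomposition is:
Bags: B1 = {a, b, c}
Tree: (single bag)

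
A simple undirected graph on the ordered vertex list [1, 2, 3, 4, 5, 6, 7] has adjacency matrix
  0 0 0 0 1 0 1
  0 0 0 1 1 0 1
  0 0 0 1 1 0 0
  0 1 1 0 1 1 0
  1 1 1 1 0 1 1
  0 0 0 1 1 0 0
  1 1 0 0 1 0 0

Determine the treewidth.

A width-2 tree decomposition is:
Bags: B1 = {2, 5, 7}  B2 = {2, 4, 5}  B3 = {4, 5, 6}  B4 = {1, 5, 7}  B5 = {3, 4, 5}
Tree: B1–B2, B2–B3, B1–B4, B3–B5
Every bag has size at most 3, so the width is 3 − 1 = 2 and tw(G) ≤ 2. Conversely, {1, 5, 7} is a clique of size 3, and the vertices of any clique must share a bag in every tree decomposition; so some bag has ≥ 3 vertices and tw(G) ≥ 2. Combining the bounds, tw(G) = 2.

2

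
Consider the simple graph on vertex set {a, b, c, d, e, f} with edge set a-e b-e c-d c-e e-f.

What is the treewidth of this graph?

1

A width-1 tree decomposition is:
Bags: B1 = {c, e}  B2 = {c, d}  B3 = {b, e}  B4 = {a, e}  B5 = {e, f}
Tree: B1–B2, B1–B3, B1–B4, B4–B5
The largest bag has 2 vertices, giving width 1; this decomposition certifies tw(G) ≤ 1. Any graph with an edge has treewidth ≥ 1, and G has the edge e–c. The upper and lower bounds meet at 1, so that is the treewidth.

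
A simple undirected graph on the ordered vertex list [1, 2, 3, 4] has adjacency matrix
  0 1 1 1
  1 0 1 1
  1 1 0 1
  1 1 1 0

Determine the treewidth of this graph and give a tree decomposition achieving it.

A single bag containing all 4 vertices is trivially a valid decomposition of width 3. For the lower bound, the 4 vertices {1, 2, 3, 4} are pairwise adjacent, and any tree decomposition puts a clique entirely inside one bag — forcing width ≥ 3. Combining the bounds, tw(G) = 3.

Treewidth 3.
Bags: B1 = {1, 2, 3, 4}
Tree: (single bag)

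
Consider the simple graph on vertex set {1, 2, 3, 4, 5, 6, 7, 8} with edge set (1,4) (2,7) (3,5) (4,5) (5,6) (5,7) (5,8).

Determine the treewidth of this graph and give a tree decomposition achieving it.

Treewidth 1.
One such decomposition:
Bags: B1 = {5, 7}  B2 = {4, 5}  B3 = {1, 4}  B4 = {2, 7}  B5 = {5, 6}  B6 = {5, 8}  B7 = {3, 5}
Tree: B1–B2, B2–B3, B1–B4, B1–B5, B2–B6, B5–B7

Every bag has size at most 2, so the width is 2 − 1 = 1 and tw(G) ≤ 1. Since G has at least one edge (e.g. 7–5), it is not an edgeless graph, so tw(G) ≥ 1. The upper and lower bounds meet at 1, so that is the treewidth.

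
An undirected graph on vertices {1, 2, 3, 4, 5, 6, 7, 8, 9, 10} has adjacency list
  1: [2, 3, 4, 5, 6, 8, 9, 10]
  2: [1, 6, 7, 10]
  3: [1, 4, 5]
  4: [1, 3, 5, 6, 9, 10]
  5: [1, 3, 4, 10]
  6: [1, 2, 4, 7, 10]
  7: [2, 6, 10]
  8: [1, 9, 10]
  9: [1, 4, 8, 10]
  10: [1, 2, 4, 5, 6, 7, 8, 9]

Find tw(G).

3

A width-3 tree decomposition is:
Bags: B1 = {1, 4, 5, 10}  B2 = {1, 4, 6, 10}  B3 = {1, 2, 6, 10}  B4 = {1, 4, 9, 10}  B5 = {1, 3, 4, 5}  B6 = {2, 6, 7, 10}  B7 = {1, 8, 9, 10}
Tree: B1–B2, B2–B3, B2–B4, B1–B5, B3–B6, B4–B7
Every bag has size at most 4, so the width is 4 − 1 = 3 and tw(G) ≤ 3. For the lower bound, the 4 vertices {1, 8, 9, 10} are pairwise adjacent, and any tree decomposition puts a clique entirely inside one bag — forcing width ≥ 3. Combining the bounds, tw(G) = 3.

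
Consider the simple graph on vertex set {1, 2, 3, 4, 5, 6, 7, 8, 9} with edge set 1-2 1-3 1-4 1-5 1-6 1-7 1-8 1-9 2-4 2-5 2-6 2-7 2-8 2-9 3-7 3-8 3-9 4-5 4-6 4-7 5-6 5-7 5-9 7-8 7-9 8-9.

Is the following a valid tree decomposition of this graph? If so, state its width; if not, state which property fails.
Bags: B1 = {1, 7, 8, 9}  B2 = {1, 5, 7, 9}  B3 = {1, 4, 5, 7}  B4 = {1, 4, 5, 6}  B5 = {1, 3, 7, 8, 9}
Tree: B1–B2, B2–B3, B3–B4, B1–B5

No — vertex 2 appears in no bag.

A tree decomposition must satisfy three properties: every vertex lies in some bag; for every edge, both endpoints lie together in some bag; and for every vertex, the bags containing it form a connected subtree. Here vertex 2 appears in no bag, so the decomposition is invalid.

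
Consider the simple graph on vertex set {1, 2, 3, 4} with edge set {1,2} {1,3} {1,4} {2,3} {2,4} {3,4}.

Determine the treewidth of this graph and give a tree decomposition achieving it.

A single bag containing all 4 vertices is trivially a valid decomposition of width 3. For the lower bound, the 4 vertices {1, 2, 3, 4} are pairwise adjacent, and any tree decomposition puts a clique entirely inside one bag — forcing width ≥ 3. The upper and lower bounds meet at 3, so that is the treewidth.

Treewidth 3.
One such decomposition:
Bags: B1 = {1, 2, 3, 4}
Tree: (single bag)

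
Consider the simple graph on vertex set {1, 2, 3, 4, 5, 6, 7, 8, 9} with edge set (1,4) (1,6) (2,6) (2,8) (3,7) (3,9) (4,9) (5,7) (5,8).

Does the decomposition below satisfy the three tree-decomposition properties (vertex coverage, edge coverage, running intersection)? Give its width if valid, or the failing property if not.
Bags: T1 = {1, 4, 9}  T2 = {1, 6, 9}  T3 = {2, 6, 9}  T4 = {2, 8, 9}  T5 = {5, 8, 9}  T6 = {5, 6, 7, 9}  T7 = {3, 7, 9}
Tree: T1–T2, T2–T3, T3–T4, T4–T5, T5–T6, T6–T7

A tree decomposition must satisfy three properties: every vertex lies in some bag; for every edge, both endpoints lie together in some bag; and for every vertex, the bags containing it form a connected subtree. Here bags containing vertex 6 are not connected in the tree, so the decomposition is invalid.

No — bags containing vertex 6 are not connected in the tree.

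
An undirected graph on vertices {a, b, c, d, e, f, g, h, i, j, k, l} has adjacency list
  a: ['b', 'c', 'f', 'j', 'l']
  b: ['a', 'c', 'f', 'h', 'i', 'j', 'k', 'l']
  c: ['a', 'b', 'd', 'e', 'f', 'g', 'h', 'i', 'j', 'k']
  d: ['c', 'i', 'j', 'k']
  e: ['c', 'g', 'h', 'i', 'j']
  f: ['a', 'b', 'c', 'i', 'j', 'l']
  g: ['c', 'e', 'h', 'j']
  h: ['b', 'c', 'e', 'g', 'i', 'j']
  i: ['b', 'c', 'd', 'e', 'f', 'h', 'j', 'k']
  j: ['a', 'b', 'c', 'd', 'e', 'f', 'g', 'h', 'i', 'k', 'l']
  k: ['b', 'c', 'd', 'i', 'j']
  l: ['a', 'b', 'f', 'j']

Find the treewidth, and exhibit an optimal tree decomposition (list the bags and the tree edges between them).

Treewidth 4.
One such decomposition:
Bags: B1 = {b, c, i, j, k}  B2 = {c, d, i, j, k}  B3 = {b, c, h, i, j}  B4 = {c, e, h, i, j}  B5 = {b, c, f, i, j}  B6 = {c, e, g, h, j}  B7 = {a, b, c, f, j}  B8 = {a, b, f, j, l}
Tree: B1–B2, B1–B3, B3–B4, B3–B5, B4–B6, B5–B7, B7–B8

The largest bag has 5 vertices, giving width 4; this decomposition certifies tw(G) ≤ 4. On the other hand G contains the 5-clique {c, e, g, h, j}. A clique must lie in a single bag of any decomposition, so no decomposition can have width below 4. Hence tw(G) = 4 exactly.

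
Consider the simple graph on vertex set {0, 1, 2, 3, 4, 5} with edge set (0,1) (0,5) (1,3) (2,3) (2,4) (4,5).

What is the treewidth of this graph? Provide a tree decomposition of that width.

Treewidth 2.
One optimal decomposition is:
Bags: B1 = {2, 4, 5}  B2 = {0, 2, 5}  B3 = {0, 1, 2}  B4 = {1, 2, 3}
Tree: B1–B2, B2–B3, B3–B4

Every bag has size at most 3, so the width is 3 − 1 = 2 and tw(G) ≤ 2. The edges 2–4–5–0–1–3–2 form a cycle, so G is not a tree and its treewidth is at least 2. The upper and lower bounds meet at 2, so that is the treewidth.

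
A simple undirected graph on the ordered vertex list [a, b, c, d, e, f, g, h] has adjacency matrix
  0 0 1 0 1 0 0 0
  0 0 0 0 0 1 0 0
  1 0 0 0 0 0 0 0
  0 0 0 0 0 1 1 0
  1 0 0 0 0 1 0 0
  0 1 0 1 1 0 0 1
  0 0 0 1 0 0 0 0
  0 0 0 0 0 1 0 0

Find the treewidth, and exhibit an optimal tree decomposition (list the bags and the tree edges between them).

Every bag has size at most 2, so the width is 2 − 1 = 1 and tw(G) ≤ 1. Any graph with an edge has treewidth ≥ 1, and G has the edge e–f. The upper and lower bounds meet at 1, so that is the treewidth.

Treewidth 1.
Bags: B1 = {e, f}  B2 = {a, e}  B3 = {a, c}  B4 = {d, f}  B5 = {b, f}  B6 = {f, h}  B7 = {d, g}
Tree: B1–B2, B2–B3, B1–B4, B4–B5, B5–B6, B4–B7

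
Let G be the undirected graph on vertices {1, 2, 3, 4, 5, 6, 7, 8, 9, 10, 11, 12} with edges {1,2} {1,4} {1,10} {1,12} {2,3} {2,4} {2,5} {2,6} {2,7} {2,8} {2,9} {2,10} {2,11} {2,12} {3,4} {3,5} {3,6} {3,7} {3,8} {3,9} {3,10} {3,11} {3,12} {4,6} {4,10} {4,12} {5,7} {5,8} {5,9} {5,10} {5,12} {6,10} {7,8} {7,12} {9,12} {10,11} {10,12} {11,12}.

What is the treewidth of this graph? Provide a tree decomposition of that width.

Treewidth 4.
One optimal decomposition is:
Bags: B1 = {2, 3, 5, 10, 12}  B2 = {2, 3, 4, 10, 12}  B3 = {2, 3, 10, 11, 12}  B4 = {2, 3, 5, 7, 12}  B5 = {1, 2, 4, 10, 12}  B6 = {2, 3, 4, 6, 10}  B7 = {2, 3, 5, 9, 12}  B8 = {2, 3, 5, 7, 8}
Tree: B1–B2, B2–B3, B1–B4, B2–B5, B2–B6, B4–B7, B4–B8

The largest bag has 5 vertices, giving width 4; this decomposition certifies tw(G) ≤ 4. Conversely, {1, 2, 4, 10, 12} is a clique of size 5, and the vertices of any clique must share a bag in every tree decomposition; so some bag has ≥ 5 vertices and tw(G) ≥ 4. Hence tw(G) = 4 exactly.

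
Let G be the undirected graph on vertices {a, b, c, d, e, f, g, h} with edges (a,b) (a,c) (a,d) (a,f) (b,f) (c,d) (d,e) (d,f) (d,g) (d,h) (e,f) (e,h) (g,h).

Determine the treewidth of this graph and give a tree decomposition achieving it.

Treewidth 2.
One such decomposition:
Bags: B1 = {a, d, f}  B2 = {a, b, f}  B3 = {a, c, d}  B4 = {d, e, f}  B5 = {d, e, h}  B6 = {d, g, h}
Tree: B1–B2, B1–B3, B1–B4, B4–B5, B5–B6

The largest bag has 3 vertices, giving width 2; this decomposition certifies tw(G) ≤ 2. On the other hand G contains the 3-clique {d, g, h}. A clique must lie in a single bag of any decomposition, so no decomposition can have width below 2. Therefore the treewidth is 2.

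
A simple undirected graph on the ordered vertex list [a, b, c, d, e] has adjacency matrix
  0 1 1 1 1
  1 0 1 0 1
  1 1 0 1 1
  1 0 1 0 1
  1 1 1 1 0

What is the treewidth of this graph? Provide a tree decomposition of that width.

Treewidth 3.
Bags: B1 = {a, b, c, e}  B2 = {a, c, d, e}
Tree: B1–B2

Every bag has size at most 4, so the width is 4 − 1 = 3 and tw(G) ≤ 3. For the lower bound, the 4 vertices {a, c, d, e} are pairwise adjacent, and any tree decomposition puts a clique entirely inside one bag — forcing width ≥ 3. Hence tw(G) = 3 exactly.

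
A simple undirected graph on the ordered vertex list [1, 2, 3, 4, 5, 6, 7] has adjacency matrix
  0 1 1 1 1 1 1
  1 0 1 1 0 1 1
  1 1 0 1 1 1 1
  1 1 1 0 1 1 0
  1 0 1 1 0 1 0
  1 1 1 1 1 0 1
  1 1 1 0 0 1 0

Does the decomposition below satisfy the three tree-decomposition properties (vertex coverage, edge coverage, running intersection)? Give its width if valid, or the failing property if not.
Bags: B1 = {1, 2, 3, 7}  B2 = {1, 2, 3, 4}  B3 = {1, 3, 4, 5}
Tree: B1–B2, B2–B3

A tree decomposition must satisfy three properties: every vertex lies in some bag; for every edge, both endpoints lie together in some bag; and for every vertex, the bags containing it form a connected subtree. Here vertex 6 appears in no bag, so the decomposition is invalid.

No — vertex 6 appears in no bag.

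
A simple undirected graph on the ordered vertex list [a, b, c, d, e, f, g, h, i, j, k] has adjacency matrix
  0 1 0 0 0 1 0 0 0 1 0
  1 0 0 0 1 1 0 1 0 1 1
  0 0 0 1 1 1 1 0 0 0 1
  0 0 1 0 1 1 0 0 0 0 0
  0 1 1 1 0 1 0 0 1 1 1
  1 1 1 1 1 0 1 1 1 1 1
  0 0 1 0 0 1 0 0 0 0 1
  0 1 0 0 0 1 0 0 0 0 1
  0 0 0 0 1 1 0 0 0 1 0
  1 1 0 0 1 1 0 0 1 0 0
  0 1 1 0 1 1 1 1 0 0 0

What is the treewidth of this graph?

A width-3 tree decomposition is:
Bags: B1 = {b, f, h, k}  B2 = {b, e, f, k}  B3 = {c, e, f, k}  B4 = {b, e, f, j}  B5 = {e, f, i, j}  B6 = {c, f, g, k}  B7 = {c, d, e, f}  B8 = {a, b, f, j}
Tree: B1–B2, B2–B3, B2–B4, B4–B5, B3–B6, B3–B7, B4–B8
Each bag holds 4 vertices, so the decomposition has width 3, which upper-bounds the treewidth. On the other hand G contains the 4-clique {c, f, g, k}. A clique must lie in a single bag of any decomposition, so no decomposition can have width below 3. Therefore the treewidth is 3.

3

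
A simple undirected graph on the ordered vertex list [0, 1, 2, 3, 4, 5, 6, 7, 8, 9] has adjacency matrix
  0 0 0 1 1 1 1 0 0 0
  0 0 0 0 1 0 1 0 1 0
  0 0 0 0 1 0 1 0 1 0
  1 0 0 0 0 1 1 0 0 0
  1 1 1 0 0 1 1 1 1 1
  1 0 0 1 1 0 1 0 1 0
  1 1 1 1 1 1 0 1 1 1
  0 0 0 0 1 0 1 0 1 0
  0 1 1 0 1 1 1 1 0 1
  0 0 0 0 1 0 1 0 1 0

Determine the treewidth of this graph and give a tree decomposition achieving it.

Treewidth 3.
One such decomposition:
Bags: B1 = {4, 5, 6, 8}  B2 = {0, 4, 5, 6}  B3 = {2, 4, 6, 8}  B4 = {0, 3, 5, 6}  B5 = {4, 6, 7, 8}  B6 = {1, 4, 6, 8}  B7 = {4, 6, 8, 9}
Tree: B1–B2, B1–B3, B2–B4, B1–B5, B3–B6, B1–B7

Each bag holds 4 vertices, so the decomposition has width 3, which upper-bounds the treewidth. Conversely, {0, 3, 5, 6} is a clique of size 4, and the vertices of any clique must share a bag in every tree decomposition; so some bag has ≥ 4 vertices and tw(G) ≥ 3. Therefore the treewidth is 3.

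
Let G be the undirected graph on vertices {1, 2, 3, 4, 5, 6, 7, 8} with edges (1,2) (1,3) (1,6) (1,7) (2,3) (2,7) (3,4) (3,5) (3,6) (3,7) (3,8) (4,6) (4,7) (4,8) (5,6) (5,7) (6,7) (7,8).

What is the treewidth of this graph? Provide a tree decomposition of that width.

Treewidth 3.
One such decomposition:
Bags: B1 = {1, 3, 6, 7}  B2 = {3, 5, 6, 7}  B3 = {3, 4, 6, 7}  B4 = {1, 2, 3, 7}  B5 = {3, 4, 7, 8}
Tree: B1–B2, B2–B3, B1–B4, B3–B5

Every bag has size at most 4, so the width is 4 − 1 = 3 and tw(G) ≤ 3. Conversely, {3, 4, 7, 8} is a clique of size 4, and the vertices of any clique must share a bag in every tree decomposition; so some bag has ≥ 4 vertices and tw(G) ≥ 3. Combining the bounds, tw(G) = 3.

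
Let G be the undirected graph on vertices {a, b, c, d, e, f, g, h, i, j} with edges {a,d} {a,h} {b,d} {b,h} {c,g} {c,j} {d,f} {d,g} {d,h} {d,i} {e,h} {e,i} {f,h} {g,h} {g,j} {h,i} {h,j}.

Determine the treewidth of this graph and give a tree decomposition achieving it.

Treewidth 2.
One such decomposition:
Bags: B1 = {d, h, i}  B2 = {a, d, h}  B3 = {e, h, i}  B4 = {d, g, h}  B5 = {g, h, j}  B6 = {b, d, h}  B7 = {d, f, h}  B8 = {c, g, j}
Tree: B1–B2, B1–B3, B1–B4, B4–B5, B4–B6, B2–B7, B5–B8

Each bag holds 3 vertices, so the decomposition has width 2, which upper-bounds the treewidth. Conversely, {d, f, h} is a clique of size 3, and the vertices of any clique must share a bag in every tree decomposition; so some bag has ≥ 3 vertices and tw(G) ≥ 2. Combining the bounds, tw(G) = 2.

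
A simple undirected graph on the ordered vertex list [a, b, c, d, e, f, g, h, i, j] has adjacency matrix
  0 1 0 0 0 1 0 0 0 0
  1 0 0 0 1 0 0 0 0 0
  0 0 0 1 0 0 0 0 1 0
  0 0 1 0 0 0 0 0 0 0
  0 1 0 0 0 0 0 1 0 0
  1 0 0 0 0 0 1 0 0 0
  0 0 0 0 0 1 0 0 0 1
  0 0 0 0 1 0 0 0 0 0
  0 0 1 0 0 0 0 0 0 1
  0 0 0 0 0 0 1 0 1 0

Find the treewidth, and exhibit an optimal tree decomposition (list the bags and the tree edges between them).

Each bag holds 2 vertices, so the decomposition has width 1, which upper-bounds the treewidth. Since G has at least one edge (e.g. h–e), it is not an edgeless graph, so tw(G) ≥ 1. The upper and lower bounds meet at 1, so that is the treewidth.

Treewidth 1.
One such decomposition:
Bags: B1 = {e, h}  B2 = {b, e}  B3 = {a, b}  B4 = {a, f}  B5 = {f, g}  B6 = {g, j}  B7 = {i, j}  B8 = {c, i}  B9 = {c, d}
Tree: B1–B2, B2–B3, B3–B4, B4–B5, B5–B6, B6–B7, B7–B8, B8–B9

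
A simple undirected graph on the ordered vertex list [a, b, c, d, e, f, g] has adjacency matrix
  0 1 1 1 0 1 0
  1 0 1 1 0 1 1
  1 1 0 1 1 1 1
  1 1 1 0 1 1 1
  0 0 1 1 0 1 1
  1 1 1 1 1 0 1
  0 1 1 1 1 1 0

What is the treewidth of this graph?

4

A width-4 tree decomposition is:
Bags: B1 = {b, c, d, f, g}  B2 = {c, d, e, f, g}  B3 = {a, b, c, d, f}
Tree: B1–B2, B1–B3
The largest bag has 5 vertices, giving width 4; this decomposition certifies tw(G) ≤ 4. For the lower bound, the 5 vertices {c, d, e, f, g} are pairwise adjacent, and any tree decomposition puts a clique entirely inside one bag — forcing width ≥ 4. Hence tw(G) = 4 exactly.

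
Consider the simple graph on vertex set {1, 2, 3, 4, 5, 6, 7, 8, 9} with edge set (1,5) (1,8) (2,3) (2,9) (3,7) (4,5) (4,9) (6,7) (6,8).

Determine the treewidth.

2

A width-2 tree decomposition is:
Bags: B1 = {1, 5, 8}  B2 = {4, 5, 8}  B3 = {4, 8, 9}  B4 = {2, 8, 9}  B5 = {2, 3, 8}  B6 = {3, 7, 8}  B7 = {6, 7, 8}
Tree: B1–B2, B2–B3, B3–B4, B4–B5, B5–B6, B6–B7
The largest bag has 3 vertices, giving width 2; this decomposition certifies tw(G) ≤ 2. Since 8–1–5–4–9–2–3–7–6–8 is a cycle in G, G is not acyclic. Forests are exactly the graphs of treewidth ≤ 1, so tw(G) ≥ 2. Therefore the treewidth is 2.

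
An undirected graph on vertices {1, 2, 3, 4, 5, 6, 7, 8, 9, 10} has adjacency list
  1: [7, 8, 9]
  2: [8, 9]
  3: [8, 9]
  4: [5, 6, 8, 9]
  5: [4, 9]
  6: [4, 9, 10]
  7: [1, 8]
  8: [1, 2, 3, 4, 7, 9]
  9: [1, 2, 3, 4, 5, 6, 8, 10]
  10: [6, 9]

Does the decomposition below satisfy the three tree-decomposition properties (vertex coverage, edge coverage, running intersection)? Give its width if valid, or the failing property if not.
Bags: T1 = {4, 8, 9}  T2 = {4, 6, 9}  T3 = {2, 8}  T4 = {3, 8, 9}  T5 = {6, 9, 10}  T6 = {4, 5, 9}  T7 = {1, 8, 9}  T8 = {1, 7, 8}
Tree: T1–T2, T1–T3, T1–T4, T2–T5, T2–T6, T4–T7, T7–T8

A tree decomposition must satisfy three properties: every vertex lies in some bag; for every edge, both endpoints lie together in some bag; and for every vertex, the bags containing it form a connected subtree. Here edge (9,2) lies in no bag, so the decomposition is invalid.

No — edge (9,2) lies in no bag.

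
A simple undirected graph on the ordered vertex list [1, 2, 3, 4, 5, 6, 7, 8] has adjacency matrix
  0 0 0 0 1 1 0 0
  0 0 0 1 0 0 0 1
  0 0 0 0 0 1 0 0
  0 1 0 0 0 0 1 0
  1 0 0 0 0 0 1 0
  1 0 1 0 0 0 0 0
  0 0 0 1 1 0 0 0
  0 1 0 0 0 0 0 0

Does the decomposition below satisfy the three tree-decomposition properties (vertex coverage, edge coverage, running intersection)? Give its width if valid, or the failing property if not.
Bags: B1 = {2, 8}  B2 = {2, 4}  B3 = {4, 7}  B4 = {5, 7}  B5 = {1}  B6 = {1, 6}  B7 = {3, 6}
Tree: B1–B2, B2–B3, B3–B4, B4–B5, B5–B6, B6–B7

A tree decomposition must satisfy three properties: every vertex lies in some bag; for every edge, both endpoints lie together in some bag; and for every vertex, the bags containing it form a connected subtree. Here edge (5,1) lies in no bag, so the decomposition is invalid.

No — edge (5,1) lies in no bag.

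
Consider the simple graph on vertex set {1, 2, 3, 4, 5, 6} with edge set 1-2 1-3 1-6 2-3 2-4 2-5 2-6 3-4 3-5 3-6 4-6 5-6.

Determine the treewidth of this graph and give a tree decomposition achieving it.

Treewidth 3.
Bags: B1 = {1, 2, 3, 6}  B2 = {2, 3, 5, 6}  B3 = {2, 3, 4, 6}
Tree: B1–B2, B1–B3

Each bag holds 4 vertices, so the decomposition has width 3, which upper-bounds the treewidth. Conversely, {1, 2, 3, 6} is a clique of size 4, and the vertices of any clique must share a bag in every tree decomposition; so some bag has ≥ 4 vertices and tw(G) ≥ 3. The upper and lower bounds meet at 3, so that is the treewidth.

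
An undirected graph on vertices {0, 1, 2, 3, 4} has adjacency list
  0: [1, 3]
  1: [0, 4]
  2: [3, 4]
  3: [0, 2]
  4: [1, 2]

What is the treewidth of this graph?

A width-2 tree decomposition is:
Bags: B1 = {2, 3, 4}  B2 = {1, 3, 4}  B3 = {0, 1, 3}
Tree: B1–B2, B2–B3
Every bag has size at most 3, so the width is 3 − 1 = 2 and tw(G) ≤ 2. For the lower bound, G contains the cycle 3–2–4–1–0–3, so G is not a forest; only forests have treewidth ≤ 1, hence tw(G) ≥ 2. Combining the bounds, tw(G) = 2.

2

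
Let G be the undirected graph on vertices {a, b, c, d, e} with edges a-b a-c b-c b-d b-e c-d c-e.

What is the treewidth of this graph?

2

A width-2 tree decomposition is:
Bags: B1 = {b, c, e}  B2 = {b, c, d}  B3 = {a, b, c}
Tree: B1–B2, B2–B3
The largest bag has 3 vertices, giving width 2; this decomposition certifies tw(G) ≤ 2. Conversely, {b, c, d} is a clique of size 3, and the vertices of any clique must share a bag in every tree decomposition; so some bag has ≥ 3 vertices and tw(G) ≥ 2. Hence tw(G) = 2 exactly.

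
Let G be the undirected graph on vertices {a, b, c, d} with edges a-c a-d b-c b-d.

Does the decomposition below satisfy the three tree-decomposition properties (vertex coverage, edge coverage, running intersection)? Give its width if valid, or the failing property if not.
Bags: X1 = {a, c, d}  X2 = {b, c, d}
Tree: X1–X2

Yes; width 2.

Every vertex of G appears in some bag (union = {a, b, c, d}); every edge is covered by a bag; and for each vertex v the set of bags containing v is connected in the bag tree. The decomposition is therefore valid. The largest bag has 3 vertices, so the width is 2.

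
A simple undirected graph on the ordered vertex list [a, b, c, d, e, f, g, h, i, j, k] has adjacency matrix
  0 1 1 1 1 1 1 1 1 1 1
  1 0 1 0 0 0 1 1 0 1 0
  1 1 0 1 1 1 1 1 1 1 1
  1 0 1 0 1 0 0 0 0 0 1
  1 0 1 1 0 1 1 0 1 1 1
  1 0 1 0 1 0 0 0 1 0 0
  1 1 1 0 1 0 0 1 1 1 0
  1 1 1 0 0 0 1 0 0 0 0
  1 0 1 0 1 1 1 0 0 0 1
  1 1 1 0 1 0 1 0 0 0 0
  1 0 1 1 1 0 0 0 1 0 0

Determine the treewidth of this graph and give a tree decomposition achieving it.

The largest bag has 5 vertices, giving width 4; this decomposition certifies tw(G) ≤ 4. For the lower bound, the 5 vertices {a, c, d, e, k} are pairwise adjacent, and any tree decomposition puts a clique entirely inside one bag — forcing width ≥ 4. Therefore the treewidth is 4.

Treewidth 4.
One such decomposition:
Bags: B1 = {a, c, e, f, i}  B2 = {a, c, e, g, i}  B3 = {a, c, e, g, j}  B4 = {a, c, e, i, k}  B5 = {a, b, c, g, j}  B6 = {a, c, d, e, k}  B7 = {a, b, c, g, h}
Tree: B1–B2, B2–B3, B1–B4, B3–B5, B4–B6, B5–B7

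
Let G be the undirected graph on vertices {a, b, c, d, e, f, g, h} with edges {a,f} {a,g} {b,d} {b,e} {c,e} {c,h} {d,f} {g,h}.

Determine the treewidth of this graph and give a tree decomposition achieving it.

Treewidth 2.
Bags: B1 = {a, d, f}  B2 = {a, b, d}  B3 = {a, b, e}  B4 = {a, c, e}  B5 = {a, c, h}  B6 = {a, g, h}
Tree: B1–B2, B2–B3, B3–B4, B4–B5, B5–B6

The largest bag has 3 vertices, giving width 2; this decomposition certifies tw(G) ≤ 2. The edges a–f–d–b–e–c–h–g–a form a cycle, so G is not a tree and its treewidth is at least 2. Therefore the treewidth is 2.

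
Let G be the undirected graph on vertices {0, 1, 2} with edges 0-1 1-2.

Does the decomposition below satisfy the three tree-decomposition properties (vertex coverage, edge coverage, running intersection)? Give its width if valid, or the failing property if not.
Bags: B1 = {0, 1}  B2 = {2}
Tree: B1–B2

No — edge (1,2) lies in no bag.

A tree decomposition must satisfy three properties: every vertex lies in some bag; for every edge, both endpoints lie together in some bag; and for every vertex, the bags containing it form a connected subtree. Here edge (1,2) lies in no bag, so the decomposition is invalid.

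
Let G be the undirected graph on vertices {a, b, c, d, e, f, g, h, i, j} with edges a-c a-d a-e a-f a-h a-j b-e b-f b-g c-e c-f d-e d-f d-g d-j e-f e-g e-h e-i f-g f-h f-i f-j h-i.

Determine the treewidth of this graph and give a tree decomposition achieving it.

The largest bag has 4 vertices, giving width 3; this decomposition certifies tw(G) ≤ 3. Conversely, {a, d, f, j} is a clique of size 4, and the vertices of any clique must share a bag in every tree decomposition; so some bag has ≥ 4 vertices and tw(G) ≥ 3. The upper and lower bounds meet at 3, so that is the treewidth.

Treewidth 3.
One such decomposition:
Bags: B1 = {a, d, e, f}  B2 = {d, e, f, g}  B3 = {b, e, f, g}  B4 = {a, e, f, h}  B5 = {a, d, f, j}  B6 = {e, f, h, i}  B7 = {a, c, e, f}
Tree: B1–B2, B2–B3, B1–B4, B1–B5, B4–B6, B4–B7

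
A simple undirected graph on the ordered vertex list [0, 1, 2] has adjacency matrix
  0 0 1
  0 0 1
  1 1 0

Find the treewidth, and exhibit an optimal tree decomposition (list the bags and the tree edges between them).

Treewidth 1.
One optimal decomposition is:
Bags: B1 = {1, 2}  B2 = {0, 2}
Tree: B1–B2

The largest bag has 2 vertices, giving width 1; this decomposition certifies tw(G) ≤ 1. G has an edge, so its treewidth is at least 1. Therefore the treewidth is 1.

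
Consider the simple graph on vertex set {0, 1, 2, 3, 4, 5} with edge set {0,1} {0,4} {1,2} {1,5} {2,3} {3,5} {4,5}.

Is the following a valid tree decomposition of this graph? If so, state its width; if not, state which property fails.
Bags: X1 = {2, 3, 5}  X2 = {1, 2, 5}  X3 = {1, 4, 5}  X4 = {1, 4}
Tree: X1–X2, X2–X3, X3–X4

A tree decomposition must satisfy three properties: every vertex lies in some bag; for every edge, both endpoints lie together in some bag; and for every vertex, the bags containing it form a connected subtree. Here vertex 0 appears in no bag, so the decomposition is invalid.

No — vertex 0 appears in no bag.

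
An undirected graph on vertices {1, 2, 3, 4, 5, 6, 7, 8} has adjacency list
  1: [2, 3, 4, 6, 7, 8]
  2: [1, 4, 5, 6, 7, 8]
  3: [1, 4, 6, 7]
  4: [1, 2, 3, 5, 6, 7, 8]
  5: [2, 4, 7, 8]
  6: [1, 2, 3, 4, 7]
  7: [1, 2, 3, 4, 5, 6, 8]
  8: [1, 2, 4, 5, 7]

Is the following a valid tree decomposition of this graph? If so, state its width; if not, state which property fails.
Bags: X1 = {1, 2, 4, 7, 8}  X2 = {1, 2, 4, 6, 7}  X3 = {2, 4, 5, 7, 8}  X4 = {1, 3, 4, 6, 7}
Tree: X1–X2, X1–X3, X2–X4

Vertex coverage: the bags together contain {1, 2, 3, 4, 5, 6, 7, 8}, the full vertex set. Edge coverage: each edge of G has both endpoints in at least one bag. Running intersection: for every vertex, the bags containing it form a connected subtree. All three properties hold, so this is a valid tree decomposition of width max|bag| − 1 = 4, and hence tw(G) ≤ 4.

Yes; width 4.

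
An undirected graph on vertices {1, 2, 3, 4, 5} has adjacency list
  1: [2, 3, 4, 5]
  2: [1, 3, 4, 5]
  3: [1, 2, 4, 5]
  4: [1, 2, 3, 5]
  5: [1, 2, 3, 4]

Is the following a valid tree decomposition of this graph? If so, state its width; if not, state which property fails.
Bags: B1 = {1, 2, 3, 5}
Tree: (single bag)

A tree decomposition must satisfy three properties: every vertex lies in some bag; for every edge, both endpoints lie together in some bag; and for every vertex, the bags containing it form a connected subtree. Here vertex 4 appears in no bag, so the decomposition is invalid.

No — vertex 4 appears in no bag.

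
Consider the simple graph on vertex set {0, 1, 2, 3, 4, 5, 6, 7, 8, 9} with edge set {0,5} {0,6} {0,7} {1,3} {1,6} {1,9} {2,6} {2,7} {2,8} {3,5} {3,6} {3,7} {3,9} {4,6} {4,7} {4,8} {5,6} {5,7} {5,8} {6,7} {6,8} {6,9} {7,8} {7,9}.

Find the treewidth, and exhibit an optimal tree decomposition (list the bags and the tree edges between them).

The largest bag has 4 vertices, giving width 3; this decomposition certifies tw(G) ≤ 3. Conversely, {1, 3, 6, 9} is a clique of size 4, and the vertices of any clique must share a bag in every tree decomposition; so some bag has ≥ 4 vertices and tw(G) ≥ 3. Therefore the treewidth is 3.

Treewidth 3.
One optimal decomposition is:
Bags: B1 = {3, 5, 6, 7}  B2 = {5, 6, 7, 8}  B3 = {4, 6, 7, 8}  B4 = {2, 6, 7, 8}  B5 = {0, 5, 6, 7}  B6 = {3, 6, 7, 9}  B7 = {1, 3, 6, 9}
Tree: B1–B2, B2–B3, B2–B4, B2–B5, B1–B6, B6–B7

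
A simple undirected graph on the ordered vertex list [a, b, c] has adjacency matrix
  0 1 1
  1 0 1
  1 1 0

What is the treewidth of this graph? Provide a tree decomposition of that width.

With just one bag of size 3, the width is 3 − 1 = 2, so tw(G) ≤ 2. For the lower bound, the 3 vertices {a, b, c} are pairwise adjacent, and any tree decomposition puts a clique entirely inside one bag — forcing width ≥ 2. Therefore the treewidth is 2.

Treewidth 2.
Bags: B1 = {a, b, c}
Tree: (single bag)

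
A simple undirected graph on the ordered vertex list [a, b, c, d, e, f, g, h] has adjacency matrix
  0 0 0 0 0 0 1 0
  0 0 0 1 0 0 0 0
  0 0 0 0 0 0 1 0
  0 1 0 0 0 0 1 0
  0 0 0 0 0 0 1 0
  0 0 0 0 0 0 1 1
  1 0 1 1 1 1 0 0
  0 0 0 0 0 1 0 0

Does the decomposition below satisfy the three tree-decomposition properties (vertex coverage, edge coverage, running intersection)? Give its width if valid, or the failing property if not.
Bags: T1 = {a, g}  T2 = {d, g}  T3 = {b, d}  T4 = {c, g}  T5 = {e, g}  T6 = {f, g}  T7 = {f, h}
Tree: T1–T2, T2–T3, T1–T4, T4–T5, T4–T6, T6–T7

Yes; width 1.

Vertex coverage: the bags together contain {a, b, c, d, e, f, g, h}, the full vertex set. Edge coverage: each edge of G has both endpoints in at least one bag. Running intersection: for every vertex, the bags containing it form a connected subtree. All three properties hold, so this is a valid tree decomposition of width max|bag| − 1 = 1, and hence tw(G) ≤ 1.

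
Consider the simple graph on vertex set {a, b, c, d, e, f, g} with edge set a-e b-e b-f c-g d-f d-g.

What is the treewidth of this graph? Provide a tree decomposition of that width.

Treewidth 1.
One optimal decomposition is:
Bags: B1 = {c, g}  B2 = {d, g}  B3 = {d, f}  B4 = {b, f}  B5 = {b, e}  B6 = {a, e}
Tree: B1–B2, B2–B3, B3–B4, B4–B5, B5–B6

Each bag holds 2 vertices, so the decomposition has width 1, which upper-bounds the treewidth. Any graph with an edge has treewidth ≥ 1, and G has the edge c–g. Hence tw(G) = 1 exactly.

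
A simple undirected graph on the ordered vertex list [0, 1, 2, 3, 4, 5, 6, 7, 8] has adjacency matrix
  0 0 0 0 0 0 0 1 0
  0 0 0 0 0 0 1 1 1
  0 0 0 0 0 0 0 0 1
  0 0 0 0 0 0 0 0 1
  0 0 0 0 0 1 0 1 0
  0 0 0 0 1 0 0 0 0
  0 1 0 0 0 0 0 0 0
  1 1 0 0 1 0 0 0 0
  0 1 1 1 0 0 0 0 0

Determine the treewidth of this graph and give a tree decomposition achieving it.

Treewidth 1.
One such decomposition:
Bags: B1 = {4, 7}  B2 = {4, 5}  B3 = {1, 7}  B4 = {1, 8}  B5 = {2, 8}  B6 = {1, 6}  B7 = {0, 7}  B8 = {3, 8}
Tree: B1–B2, B1–B3, B3–B4, B4–B5, B4–B6, B3–B7, B5–B8

The largest bag has 2 vertices, giving width 1; this decomposition certifies tw(G) ≤ 1. Since G has at least one edge (e.g. 4–7), it is not an edgeless graph, so tw(G) ≥ 1. The upper and lower bounds meet at 1, so that is the treewidth.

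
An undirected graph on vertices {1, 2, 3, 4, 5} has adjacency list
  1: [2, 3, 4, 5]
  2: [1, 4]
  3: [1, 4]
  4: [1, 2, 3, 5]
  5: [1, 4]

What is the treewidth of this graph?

2

A width-2 tree decomposition is:
Bags: B1 = {1, 2, 4}  B2 = {1, 3, 4}  B3 = {1, 4, 5}
Tree: B1–B2, B2–B3
The largest bag has 3 vertices, giving width 2; this decomposition certifies tw(G) ≤ 2. On the other hand G contains the 3-clique {1, 2, 4}. A clique must lie in a single bag of any decomposition, so no decomposition can have width below 2. The upper and lower bounds meet at 2, so that is the treewidth.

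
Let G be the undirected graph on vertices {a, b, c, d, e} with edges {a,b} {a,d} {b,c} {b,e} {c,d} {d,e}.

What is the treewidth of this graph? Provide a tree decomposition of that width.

Treewidth 2.
One optimal decomposition is:
Bags: B1 = {b, c, d}  B2 = {a, b, d}  B3 = {b, d, e}
Tree: B1–B2, B2–B3

The largest bag has 3 vertices, giving width 2; this decomposition certifies tw(G) ≤ 2. For the lower bound, G contains the cycle d–c–b–a–d, so G is not a forest; only forests have treewidth ≤ 1, hence tw(G) ≥ 2. Therefore the treewidth is 2.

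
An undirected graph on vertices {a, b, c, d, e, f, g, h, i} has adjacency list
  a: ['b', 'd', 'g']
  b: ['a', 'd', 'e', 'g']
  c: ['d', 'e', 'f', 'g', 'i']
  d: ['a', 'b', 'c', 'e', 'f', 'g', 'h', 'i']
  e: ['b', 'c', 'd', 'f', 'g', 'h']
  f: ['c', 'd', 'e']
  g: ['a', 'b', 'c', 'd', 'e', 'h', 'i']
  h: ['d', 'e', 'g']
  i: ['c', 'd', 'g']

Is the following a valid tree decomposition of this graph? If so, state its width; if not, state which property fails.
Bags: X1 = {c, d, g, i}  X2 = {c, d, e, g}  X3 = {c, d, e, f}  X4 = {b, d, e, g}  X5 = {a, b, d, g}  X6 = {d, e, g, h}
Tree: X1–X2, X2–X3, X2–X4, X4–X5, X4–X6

Yes; width 3.

Checking the three conditions: (i) the bags cover all of {a, b, c, d, e, f, g, h, i}; (ii) for each edge, some bag contains both endpoints; (iii) the bags containing any fixed vertex form a subtree. All hold, so the decomposition is valid with width 4 − 1 = 3.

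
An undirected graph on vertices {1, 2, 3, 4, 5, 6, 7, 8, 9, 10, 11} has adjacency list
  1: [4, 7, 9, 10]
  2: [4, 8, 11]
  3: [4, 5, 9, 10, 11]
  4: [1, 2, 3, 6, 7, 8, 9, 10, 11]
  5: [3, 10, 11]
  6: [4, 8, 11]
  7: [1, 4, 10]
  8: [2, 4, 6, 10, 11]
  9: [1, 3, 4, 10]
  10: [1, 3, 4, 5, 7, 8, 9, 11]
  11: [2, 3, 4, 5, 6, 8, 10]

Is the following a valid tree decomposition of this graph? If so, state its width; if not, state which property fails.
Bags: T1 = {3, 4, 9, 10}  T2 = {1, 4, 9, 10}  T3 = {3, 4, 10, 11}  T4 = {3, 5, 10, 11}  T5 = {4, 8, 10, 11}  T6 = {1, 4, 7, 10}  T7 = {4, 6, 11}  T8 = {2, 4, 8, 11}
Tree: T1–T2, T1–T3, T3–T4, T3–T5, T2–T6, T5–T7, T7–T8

A tree decomposition must satisfy three properties: every vertex lies in some bag; for every edge, both endpoints lie together in some bag; and for every vertex, the bags containing it form a connected subtree. Here edge (8,6) lies in no bag, so the decomposition is invalid.

No — edge (8,6) lies in no bag.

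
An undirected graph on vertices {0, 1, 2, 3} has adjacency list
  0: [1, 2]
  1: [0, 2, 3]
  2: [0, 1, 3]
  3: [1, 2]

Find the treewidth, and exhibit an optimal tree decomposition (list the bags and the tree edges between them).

Each bag holds 3 vertices, so the decomposition has width 2, which upper-bounds the treewidth. Conversely, {0, 1, 2} is a clique of size 3, and the vertices of any clique must share a bag in every tree decomposition; so some bag has ≥ 3 vertices and tw(G) ≥ 2. Combining the bounds, tw(G) = 2.

Treewidth 2.
Bags: B1 = {0, 1, 2}  B2 = {1, 2, 3}
Tree: B1–B2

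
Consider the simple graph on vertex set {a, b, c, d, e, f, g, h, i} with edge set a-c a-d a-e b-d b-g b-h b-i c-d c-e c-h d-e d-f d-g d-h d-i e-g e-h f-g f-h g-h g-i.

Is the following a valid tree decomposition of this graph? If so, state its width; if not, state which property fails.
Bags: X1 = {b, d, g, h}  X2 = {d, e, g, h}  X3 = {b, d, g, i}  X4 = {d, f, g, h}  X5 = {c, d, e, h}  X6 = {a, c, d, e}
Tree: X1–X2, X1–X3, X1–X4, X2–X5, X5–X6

Yes; width 3.

Every vertex of G appears in some bag (union = {a, b, c, d, e, f, g, h, i}); every edge is covered by a bag; and for each vertex v the set of bags containing v is connected in the bag tree. The decomposition is therefore valid. The largest bag has 4 vertices, so the width is 3.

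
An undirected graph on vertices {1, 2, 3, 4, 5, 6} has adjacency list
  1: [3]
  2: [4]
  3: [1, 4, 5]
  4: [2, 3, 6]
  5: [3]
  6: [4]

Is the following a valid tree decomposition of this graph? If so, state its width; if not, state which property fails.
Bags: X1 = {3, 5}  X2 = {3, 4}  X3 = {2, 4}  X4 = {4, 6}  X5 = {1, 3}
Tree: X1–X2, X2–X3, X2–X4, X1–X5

Vertex coverage: the bags together contain {1, 2, 3, 4, 5, 6}, the full vertex set. Edge coverage: each edge of G has both endpoints in at least one bag. Running intersection: for every vertex, the bags containing it form a connected subtree. All three properties hold, so this is a valid tree decomposition of width max|bag| − 1 = 1, and hence tw(G) ≤ 1.

Yes; width 1.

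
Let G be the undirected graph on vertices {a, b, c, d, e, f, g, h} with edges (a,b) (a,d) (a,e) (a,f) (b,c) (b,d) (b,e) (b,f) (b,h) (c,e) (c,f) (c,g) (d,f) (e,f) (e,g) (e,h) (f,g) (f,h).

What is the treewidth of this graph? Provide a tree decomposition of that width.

Treewidth 3.
Bags: B1 = {b, c, e, f}  B2 = {a, b, e, f}  B3 = {a, b, d, f}  B4 = {c, e, f, g}  B5 = {b, e, f, h}
Tree: B1–B2, B2–B3, B1–B4, B1–B5

The largest bag has 4 vertices, giving width 3; this decomposition certifies tw(G) ≤ 3. Conversely, {c, e, f, g} is a clique of size 4, and the vertices of any clique must share a bag in every tree decomposition; so some bag has ≥ 4 vertices and tw(G) ≥ 3. Therefore the treewidth is 3.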